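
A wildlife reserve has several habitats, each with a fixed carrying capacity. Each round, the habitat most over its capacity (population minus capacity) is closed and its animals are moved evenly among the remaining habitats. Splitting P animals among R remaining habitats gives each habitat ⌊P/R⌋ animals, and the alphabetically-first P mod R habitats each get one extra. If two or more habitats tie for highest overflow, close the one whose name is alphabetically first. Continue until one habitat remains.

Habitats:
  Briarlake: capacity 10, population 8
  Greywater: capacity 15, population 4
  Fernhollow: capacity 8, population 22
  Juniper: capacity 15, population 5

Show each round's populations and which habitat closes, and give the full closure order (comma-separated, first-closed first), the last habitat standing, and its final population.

Closure order: Fernhollow, Briarlake, Juniper
Last habitat: Greywater with 39 animals

Round 1: Briarlake=8 Fernhollow=22 Greywater=4 Juniper=5 → close Fernhollow (overflow 14)
  22÷3 = 7 each, +1 to first 1
Round 2: Briarlake=16 Greywater=11 Juniper=12 → close Briarlake (overflow 6)
  16÷2 = 8 each, +1 to first 0
Round 3: Greywater=19 Juniper=20 → close Juniper (overflow 5)
  20÷1 = 20 each, +1 to first 0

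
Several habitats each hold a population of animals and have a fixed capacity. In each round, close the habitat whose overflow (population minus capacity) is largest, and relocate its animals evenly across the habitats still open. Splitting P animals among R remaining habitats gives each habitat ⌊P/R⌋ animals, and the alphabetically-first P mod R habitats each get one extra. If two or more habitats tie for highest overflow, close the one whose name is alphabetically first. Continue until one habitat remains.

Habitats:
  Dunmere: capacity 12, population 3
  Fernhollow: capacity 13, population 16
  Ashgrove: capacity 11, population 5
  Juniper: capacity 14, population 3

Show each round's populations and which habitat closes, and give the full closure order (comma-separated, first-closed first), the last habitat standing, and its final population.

Round 1: Ashgrove=5 Dunmere=3 Fernhollow=16 Juniper=3 → close Fernhollow (overflow 3)
  16÷3 = 5 each, +1 to first 1
Round 2: Ashgrove=11 Dunmere=8 Juniper=8 → close Ashgrove (overflow 0)
  11÷2 = 5 each, +1 to first 1
Round 3: Dunmere=14 Juniper=13 → close Dunmere (overflow 2)
  14÷1 = 14 each, +1 to first 0

Closure order: Fernhollow, Ashgrove, Dunmere
Last habitat: Juniper with 27 animals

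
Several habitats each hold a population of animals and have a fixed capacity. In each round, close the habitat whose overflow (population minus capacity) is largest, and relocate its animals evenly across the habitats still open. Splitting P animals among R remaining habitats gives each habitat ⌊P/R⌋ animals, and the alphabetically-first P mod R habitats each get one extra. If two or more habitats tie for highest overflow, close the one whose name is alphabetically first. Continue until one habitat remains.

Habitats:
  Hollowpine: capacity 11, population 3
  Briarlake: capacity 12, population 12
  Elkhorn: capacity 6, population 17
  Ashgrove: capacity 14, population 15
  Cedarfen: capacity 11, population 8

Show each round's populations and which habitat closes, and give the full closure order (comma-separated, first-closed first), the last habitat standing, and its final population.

Round 1: Ashgrove=15 Briarlake=12 Cedarfen=8 Elkhorn=17 Hollowpine=3 → close Elkhorn (overflow 11)
  17÷4 = 4 each, +1 to first 1
Round 2: Ashgrove=20 Briarlake=16 Cedarfen=12 Hollowpine=7 → close Ashgrove (overflow 6)
  20÷3 = 6 each, +1 to first 2
Round 3: Briarlake=23 Cedarfen=19 Hollowpine=13 → close Briarlake (overflow 11)
  23÷2 = 11 each, +1 to first 1
Round 4: Cedarfen=31 Hollowpine=24 → close Cedarfen (overflow 20)
  31÷1 = 31 each, +1 to first 0

Closure order: Elkhorn, Ashgrove, Briarlake, Cedarfen
Last habitat: Hollowpine with 55 animals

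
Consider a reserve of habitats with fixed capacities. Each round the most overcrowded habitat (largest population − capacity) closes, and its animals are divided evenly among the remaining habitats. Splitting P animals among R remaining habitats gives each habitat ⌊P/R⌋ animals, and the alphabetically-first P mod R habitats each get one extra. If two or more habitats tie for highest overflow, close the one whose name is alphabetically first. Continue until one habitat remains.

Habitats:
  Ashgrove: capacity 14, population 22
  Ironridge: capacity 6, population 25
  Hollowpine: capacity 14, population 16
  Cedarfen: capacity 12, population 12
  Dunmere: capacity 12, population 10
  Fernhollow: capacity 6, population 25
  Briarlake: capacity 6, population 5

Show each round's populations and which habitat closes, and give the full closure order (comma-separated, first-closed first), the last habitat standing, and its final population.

Closure order: Fernhollow, Ironridge, Ashgrove, Hollowpine, Briarlake, Cedarfen
Last habitat: Dunmere with 115 animals

Round 1: Ashgrove=22 Briarlake=5 Cedarfen=12 Dunmere=10 Fernhollow=25 Hollowpine=16 Ironridge=25 → close Fernhollow (overflow 19)
  25÷6 = 4 each, +1 to first 1
Round 2: Ashgrove=27 Briarlake=9 Cedarfen=16 Dunmere=14 Hollowpine=20 Ironridge=29 → close Ironridge (overflow 23)
  29÷5 = 5 each, +1 to first 4
Round 3: Ashgrove=33 Briarlake=15 Cedarfen=22 Dunmere=20 Hollowpine=25 → close Ashgrove (overflow 19)
  33÷4 = 8 each, +1 to first 1
Round 4: Briarlake=24 Cedarfen=30 Dunmere=28 Hollowpine=33 → close Hollowpine (overflow 19)
  33÷3 = 11 each, +1 to first 0
Round 5: Briarlake=35 Cedarfen=41 Dunmere=39 → close Briarlake (overflow 29)
  35÷2 = 17 each, +1 to first 1
Round 6: Cedarfen=59 Dunmere=56 → close Cedarfen (overflow 47)
  59÷1 = 59 each, +1 to first 0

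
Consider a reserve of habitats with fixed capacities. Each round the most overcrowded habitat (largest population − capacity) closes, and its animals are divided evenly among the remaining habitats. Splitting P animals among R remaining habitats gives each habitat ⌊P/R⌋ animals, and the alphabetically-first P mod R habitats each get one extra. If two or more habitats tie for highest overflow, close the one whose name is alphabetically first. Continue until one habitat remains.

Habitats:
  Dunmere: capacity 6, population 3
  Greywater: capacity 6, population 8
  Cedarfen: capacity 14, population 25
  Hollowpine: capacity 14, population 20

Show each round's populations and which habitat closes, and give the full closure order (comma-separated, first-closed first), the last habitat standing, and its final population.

Round 1: Cedarfen=25 Dunmere=3 Greywater=8 Hollowpine=20 → close Cedarfen (overflow 11)
  25÷3 = 8 each, +1 to first 1
Round 2: Dunmere=12 Greywater=16 Hollowpine=28 → close Hollowpine (overflow 14)
  28÷2 = 14 each, +1 to first 0
Round 3: Dunmere=26 Greywater=30 → close Greywater (overflow 24)
  30÷1 = 30 each, +1 to first 0

Closure order: Cedarfen, Hollowpine, Greywater
Last habitat: Dunmere with 56 animals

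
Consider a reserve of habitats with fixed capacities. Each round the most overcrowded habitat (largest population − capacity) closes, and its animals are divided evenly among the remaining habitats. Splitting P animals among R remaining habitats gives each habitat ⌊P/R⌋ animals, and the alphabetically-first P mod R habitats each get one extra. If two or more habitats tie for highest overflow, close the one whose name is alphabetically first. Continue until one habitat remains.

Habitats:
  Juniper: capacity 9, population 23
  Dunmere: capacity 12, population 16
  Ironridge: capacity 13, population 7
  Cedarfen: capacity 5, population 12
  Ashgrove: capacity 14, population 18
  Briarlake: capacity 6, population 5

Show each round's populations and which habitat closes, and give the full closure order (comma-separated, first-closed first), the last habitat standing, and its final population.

Closure order: Juniper, Cedarfen, Ashgrove, Dunmere, Briarlake
Last habitat: Ironridge with 81 animals

Round 1: Ashgrove=18 Briarlake=5 Cedarfen=12 Dunmere=16 Ironridge=7 Juniper=23 → close Juniper (overflow 14)
  23÷5 = 4 each, +1 to first 3
Round 2: Ashgrove=23 Briarlake=10 Cedarfen=17 Dunmere=20 Ironridge=11 → close Cedarfen (overflow 12)
  17÷4 = 4 each, +1 to first 1
Round 3: Ashgrove=28 Briarlake=14 Dunmere=24 Ironridge=15 → close Ashgrove (overflow 14)
  28÷3 = 9 each, +1 to first 1
Round 4: Briarlake=24 Dunmere=33 Ironridge=24 → close Dunmere (overflow 21)
  33÷2 = 16 each, +1 to first 1
Round 5: Briarlake=41 Ironridge=40 → close Briarlake (overflow 35)
  41÷1 = 41 each, +1 to first 0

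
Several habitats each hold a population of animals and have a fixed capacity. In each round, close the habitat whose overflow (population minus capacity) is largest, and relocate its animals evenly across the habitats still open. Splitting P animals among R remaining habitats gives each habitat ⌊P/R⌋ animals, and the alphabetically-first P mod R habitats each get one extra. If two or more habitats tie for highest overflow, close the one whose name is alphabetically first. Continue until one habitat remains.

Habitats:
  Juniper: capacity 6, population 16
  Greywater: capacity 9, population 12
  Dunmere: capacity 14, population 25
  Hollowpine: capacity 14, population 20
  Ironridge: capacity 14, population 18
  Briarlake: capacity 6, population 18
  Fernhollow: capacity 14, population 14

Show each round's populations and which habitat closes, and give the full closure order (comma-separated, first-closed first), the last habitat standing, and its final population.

Round 1: Briarlake=18 Dunmere=25 Fernhollow=14 Greywater=12 Hollowpine=20 Ironridge=18 Juniper=16 → close Briarlake (overflow 12)
  18÷6 = 3 each, +1 to first 0
Round 2: Dunmere=28 Fernhollow=17 Greywater=15 Hollowpine=23 Ironridge=21 Juniper=19 → close Dunmere (overflow 14)
  28÷5 = 5 each, +1 to first 3
Round 3: Fernhollow=23 Greywater=21 Hollowpine=29 Ironridge=26 Juniper=24 → close Juniper (overflow 18)
  24÷4 = 6 each, +1 to first 0
Round 4: Fernhollow=29 Greywater=27 Hollowpine=35 Ironridge=32 → close Hollowpine (overflow 21)
  35÷3 = 11 each, +1 to first 2
Round 5: Fernhollow=41 Greywater=39 Ironridge=43 → close Greywater (overflow 30)
  39÷2 = 19 each, +1 to first 1
Round 6: Fernhollow=61 Ironridge=62 → close Ironridge (overflow 48)
  62÷1 = 62 each, +1 to first 0

Closure order: Briarlake, Dunmere, Juniper, Hollowpine, Greywater, Ironridge
Last habitat: Fernhollow with 123 animals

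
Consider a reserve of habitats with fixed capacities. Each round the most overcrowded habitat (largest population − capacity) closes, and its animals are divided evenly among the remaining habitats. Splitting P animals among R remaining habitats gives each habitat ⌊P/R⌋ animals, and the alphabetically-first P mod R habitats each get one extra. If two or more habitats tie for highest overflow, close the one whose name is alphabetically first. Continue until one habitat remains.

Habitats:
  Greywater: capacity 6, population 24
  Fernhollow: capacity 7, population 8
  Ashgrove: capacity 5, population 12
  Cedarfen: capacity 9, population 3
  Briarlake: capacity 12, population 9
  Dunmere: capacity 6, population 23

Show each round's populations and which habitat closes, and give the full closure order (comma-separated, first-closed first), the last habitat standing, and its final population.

Closure order: Greywater, Dunmere, Ashgrove, Fernhollow, Briarlake
Last habitat: Cedarfen with 79 animals

Round 1: Ashgrove=12 Briarlake=9 Cedarfen=3 Dunmere=23 Fernhollow=8 Greywater=24 → close Greywater (overflow 18)
  24÷5 = 4 each, +1 to first 4
Round 2: Ashgrove=17 Briarlake=14 Cedarfen=8 Dunmere=28 Fernhollow=12 → close Dunmere (overflow 22)
  28÷4 = 7 each, +1 to first 0
Round 3: Ashgrove=24 Briarlake=21 Cedarfen=15 Fernhollow=19 → close Ashgrove (overflow 19)
  24÷3 = 8 each, +1 to first 0
Round 4: Briarlake=29 Cedarfen=23 Fernhollow=27 → close Fernhollow (overflow 20)
  27÷2 = 13 each, +1 to first 1
Round 5: Briarlake=43 Cedarfen=36 → close Briarlake (overflow 31)
  43÷1 = 43 each, +1 to first 0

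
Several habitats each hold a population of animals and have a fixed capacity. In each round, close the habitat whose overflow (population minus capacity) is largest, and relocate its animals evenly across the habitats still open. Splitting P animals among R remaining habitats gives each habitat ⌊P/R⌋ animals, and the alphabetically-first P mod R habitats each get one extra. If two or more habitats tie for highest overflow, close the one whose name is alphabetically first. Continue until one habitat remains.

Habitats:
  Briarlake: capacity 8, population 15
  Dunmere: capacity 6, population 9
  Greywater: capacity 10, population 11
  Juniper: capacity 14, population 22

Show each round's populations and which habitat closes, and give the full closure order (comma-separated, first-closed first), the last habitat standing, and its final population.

Closure order: Juniper, Briarlake, Dunmere
Last habitat: Greywater with 57 animals

Round 1: Briarlake=15 Dunmere=9 Greywater=11 Juniper=22 → close Juniper (overflow 8)
  22÷3 = 7 each, +1 to first 1
Round 2: Briarlake=23 Dunmere=16 Greywater=18 → close Briarlake (overflow 15)
  23÷2 = 11 each, +1 to first 1
Round 3: Dunmere=28 Greywater=29 → close Dunmere (overflow 22)
  28÷1 = 28 each, +1 to first 0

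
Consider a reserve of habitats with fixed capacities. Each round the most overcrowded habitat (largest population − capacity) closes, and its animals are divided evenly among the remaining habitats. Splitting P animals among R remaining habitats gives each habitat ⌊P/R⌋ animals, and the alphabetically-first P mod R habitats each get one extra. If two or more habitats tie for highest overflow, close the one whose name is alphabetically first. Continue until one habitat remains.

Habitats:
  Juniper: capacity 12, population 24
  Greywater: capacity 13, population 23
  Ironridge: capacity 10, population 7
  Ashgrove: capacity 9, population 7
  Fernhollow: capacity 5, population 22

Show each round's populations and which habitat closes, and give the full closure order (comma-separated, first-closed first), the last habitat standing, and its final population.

Closure order: Fernhollow, Juniper, Greywater, Ashgrove
Last habitat: Ironridge with 83 animals

Round 1: Ashgrove=7 Fernhollow=22 Greywater=23 Ironridge=7 Juniper=24 → close Fernhollow (overflow 17)
  22÷4 = 5 each, +1 to first 2
Round 2: Ashgrove=13 Greywater=29 Ironridge=12 Juniper=29 → close Juniper (overflow 17)
  29÷3 = 9 each, +1 to first 2
Round 3: Ashgrove=23 Greywater=39 Ironridge=21 → close Greywater (overflow 26)
  39÷2 = 19 each, +1 to first 1
Round 4: Ashgrove=43 Ironridge=40 → close Ashgrove (overflow 34)
  43÷1 = 43 each, +1 to first 0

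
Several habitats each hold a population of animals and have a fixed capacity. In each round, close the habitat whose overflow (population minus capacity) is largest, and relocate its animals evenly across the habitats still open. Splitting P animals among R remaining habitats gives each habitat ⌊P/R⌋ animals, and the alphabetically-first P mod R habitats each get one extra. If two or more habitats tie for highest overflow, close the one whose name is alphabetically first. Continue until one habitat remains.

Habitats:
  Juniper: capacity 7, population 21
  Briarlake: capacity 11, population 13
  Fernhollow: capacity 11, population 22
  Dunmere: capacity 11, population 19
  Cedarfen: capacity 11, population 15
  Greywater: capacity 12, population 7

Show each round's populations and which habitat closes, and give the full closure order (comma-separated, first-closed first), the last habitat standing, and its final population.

Closure order: Juniper, Fernhollow, Dunmere, Cedarfen, Briarlake
Last habitat: Greywater with 97 animals

Round 1: Briarlake=13 Cedarfen=15 Dunmere=19 Fernhollow=22 Greywater=7 Juniper=21 → close Juniper (overflow 14)
  21÷5 = 4 each, +1 to first 1
Round 2: Briarlake=18 Cedarfen=19 Dunmere=23 Fernhollow=26 Greywater=11 → close Fernhollow (overflow 15)
  26÷4 = 6 each, +1 to first 2
Round 3: Briarlake=25 Cedarfen=26 Dunmere=29 Greywater=17 → close Dunmere (overflow 18)
  29÷3 = 9 each, +1 to first 2
Round 4: Briarlake=35 Cedarfen=36 Greywater=26 → close Cedarfen (overflow 25)
  36÷2 = 18 each, +1 to first 0
Round 5: Briarlake=53 Greywater=44 → close Briarlake (overflow 42)
  53÷1 = 53 each, +1 to first 0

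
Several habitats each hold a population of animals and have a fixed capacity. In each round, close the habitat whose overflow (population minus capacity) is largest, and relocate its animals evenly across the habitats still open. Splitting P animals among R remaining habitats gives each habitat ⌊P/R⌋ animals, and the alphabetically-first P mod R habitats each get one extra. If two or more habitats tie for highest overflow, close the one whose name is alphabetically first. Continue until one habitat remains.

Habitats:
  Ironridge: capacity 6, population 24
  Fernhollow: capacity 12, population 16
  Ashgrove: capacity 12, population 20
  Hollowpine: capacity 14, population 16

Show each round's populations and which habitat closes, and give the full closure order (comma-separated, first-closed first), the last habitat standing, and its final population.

Closure order: Ironridge, Ashgrove, Fernhollow
Last habitat: Hollowpine with 76 animals

Round 1: Ashgrove=20 Fernhollow=16 Hollowpine=16 Ironridge=24 → close Ironridge (overflow 18)
  24÷3 = 8 each, +1 to first 0
Round 2: Ashgrove=28 Fernhollow=24 Hollowpine=24 → close Ashgrove (overflow 16)
  28÷2 = 14 each, +1 to first 0
Round 3: Fernhollow=38 Hollowpine=38 → close Fernhollow (overflow 26)
  38÷1 = 38 each, +1 to first 0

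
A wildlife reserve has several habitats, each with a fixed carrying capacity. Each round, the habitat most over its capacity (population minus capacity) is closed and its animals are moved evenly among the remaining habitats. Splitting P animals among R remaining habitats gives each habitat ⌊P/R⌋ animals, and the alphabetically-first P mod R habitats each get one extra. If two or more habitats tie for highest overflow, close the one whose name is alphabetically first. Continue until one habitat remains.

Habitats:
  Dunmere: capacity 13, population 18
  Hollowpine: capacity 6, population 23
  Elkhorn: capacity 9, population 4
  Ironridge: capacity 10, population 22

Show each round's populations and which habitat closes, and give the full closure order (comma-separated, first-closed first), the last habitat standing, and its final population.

Closure order: Hollowpine, Ironridge, Dunmere
Last habitat: Elkhorn with 67 animals

Round 1: Dunmere=18 Elkhorn=4 Hollowpine=23 Ironridge=22 → close Hollowpine (overflow 17)
  23÷3 = 7 each, +1 to first 2
Round 2: Dunmere=26 Elkhorn=12 Ironridge=29 → close Ironridge (overflow 19)
  29÷2 = 14 each, +1 to first 1
Round 3: Dunmere=41 Elkhorn=26 → close Dunmere (overflow 28)
  41÷1 = 41 each, +1 to first 0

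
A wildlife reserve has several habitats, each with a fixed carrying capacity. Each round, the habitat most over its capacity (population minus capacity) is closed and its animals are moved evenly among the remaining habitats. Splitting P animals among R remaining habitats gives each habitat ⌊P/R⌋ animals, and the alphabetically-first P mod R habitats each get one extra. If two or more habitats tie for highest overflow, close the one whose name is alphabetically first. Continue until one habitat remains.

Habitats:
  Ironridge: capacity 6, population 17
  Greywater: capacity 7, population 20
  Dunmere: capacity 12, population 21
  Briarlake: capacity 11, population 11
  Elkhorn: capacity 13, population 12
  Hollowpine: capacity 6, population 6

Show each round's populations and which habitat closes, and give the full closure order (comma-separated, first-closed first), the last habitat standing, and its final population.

Round 1: Briarlake=11 Dunmere=21 Elkhorn=12 Greywater=20 Hollowpine=6 Ironridge=17 → close Greywater (overflow 13)
  20÷5 = 4 each, +1 to first 0
Round 2: Briarlake=15 Dunmere=25 Elkhorn=16 Hollowpine=10 Ironridge=21 → close Ironridge (overflow 15)
  21÷4 = 5 each, +1 to first 1
Round 3: Briarlake=21 Dunmere=30 Elkhorn=21 Hollowpine=15 → close Dunmere (overflow 18)
  30÷3 = 10 each, +1 to first 0
Round 4: Briarlake=31 Elkhorn=31 Hollowpine=25 → close Briarlake (overflow 20)
  31÷2 = 15 each, +1 to first 1
Round 5: Elkhorn=47 Hollowpine=40 → close Elkhorn (overflow 34)
  47÷1 = 47 each, +1 to first 0

Closure order: Greywater, Ironridge, Dunmere, Briarlake, Elkhorn
Last habitat: Hollowpine with 87 animals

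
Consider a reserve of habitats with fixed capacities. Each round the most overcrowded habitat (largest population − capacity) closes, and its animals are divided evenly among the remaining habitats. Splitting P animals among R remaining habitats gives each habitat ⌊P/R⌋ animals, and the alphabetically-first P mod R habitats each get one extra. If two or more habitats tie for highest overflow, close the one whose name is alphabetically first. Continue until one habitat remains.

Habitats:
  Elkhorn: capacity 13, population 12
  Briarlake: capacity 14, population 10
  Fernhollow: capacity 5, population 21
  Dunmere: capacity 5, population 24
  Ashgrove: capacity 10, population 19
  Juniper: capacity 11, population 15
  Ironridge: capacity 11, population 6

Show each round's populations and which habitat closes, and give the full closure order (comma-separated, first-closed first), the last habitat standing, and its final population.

Round 1: Ashgrove=19 Briarlake=10 Dunmere=24 Elkhorn=12 Fernhollow=21 Ironridge=6 Juniper=15 → close Dunmere (overflow 19)
  24÷6 = 4 each, +1 to first 0
Round 2: Ashgrove=23 Briarlake=14 Elkhorn=16 Fernhollow=25 Ironridge=10 Juniper=19 → close Fernhollow (overflow 20)
  25÷5 = 5 each, +1 to first 0
Round 3: Ashgrove=28 Briarlake=19 Elkhorn=21 Ironridge=15 Juniper=24 → close Ashgrove (overflow 18)
  28÷4 = 7 each, +1 to first 0
Round 4: Briarlake=26 Elkhorn=28 Ironridge=22 Juniper=31 → close Juniper (overflow 20)
  31÷3 = 10 each, +1 to first 1
Round 5: Briarlake=37 Elkhorn=38 Ironridge=32 → close Elkhorn (overflow 25)
  38÷2 = 19 each, +1 to first 0
Round 6: Briarlake=56 Ironridge=51 → close Briarlake (overflow 42)
  56÷1 = 56 each, +1 to first 0

Closure order: Dunmere, Fernhollow, Ashgrove, Juniper, Elkhorn, Briarlake
Last habitat: Ironridge with 107 animals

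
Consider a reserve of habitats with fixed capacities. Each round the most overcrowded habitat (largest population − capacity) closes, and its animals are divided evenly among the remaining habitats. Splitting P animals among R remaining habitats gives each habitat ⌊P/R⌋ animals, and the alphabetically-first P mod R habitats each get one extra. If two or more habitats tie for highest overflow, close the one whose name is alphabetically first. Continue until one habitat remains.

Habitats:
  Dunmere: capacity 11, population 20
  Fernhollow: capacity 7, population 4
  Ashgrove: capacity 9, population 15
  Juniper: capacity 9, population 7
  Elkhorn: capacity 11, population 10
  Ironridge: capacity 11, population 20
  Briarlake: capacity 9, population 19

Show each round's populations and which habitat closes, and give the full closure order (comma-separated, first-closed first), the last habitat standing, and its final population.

Closure order: Briarlake, Dunmere, Ironridge, Ashgrove, Elkhorn, Fernhollow
Last habitat: Juniper with 95 animals

Round 1: Ashgrove=15 Briarlake=19 Dunmere=20 Elkhorn=10 Fernhollow=4 Ironridge=20 Juniper=7 → close Briarlake (overflow 10)
  19÷6 = 3 each, +1 to first 1
Round 2: Ashgrove=19 Dunmere=23 Elkhorn=13 Fernhollow=7 Ironridge=23 Juniper=10 → close Dunmere (overflow 12)
  23÷5 = 4 each, +1 to first 3
Round 3: Ashgrove=24 Elkhorn=18 Fernhollow=12 Ironridge=27 Juniper=14 → close Ironridge (overflow 16)
  27÷4 = 6 each, +1 to first 3
Round 4: Ashgrove=31 Elkhorn=25 Fernhollow=19 Juniper=20 → close Ashgrove (overflow 22)
  31÷3 = 10 each, +1 to first 1
Round 5: Elkhorn=36 Fernhollow=29 Juniper=30 → close Elkhorn (overflow 25)
  36÷2 = 18 each, +1 to first 0
Round 6: Fernhollow=47 Juniper=48 → close Fernhollow (overflow 40)
  47÷1 = 47 each, +1 to first 0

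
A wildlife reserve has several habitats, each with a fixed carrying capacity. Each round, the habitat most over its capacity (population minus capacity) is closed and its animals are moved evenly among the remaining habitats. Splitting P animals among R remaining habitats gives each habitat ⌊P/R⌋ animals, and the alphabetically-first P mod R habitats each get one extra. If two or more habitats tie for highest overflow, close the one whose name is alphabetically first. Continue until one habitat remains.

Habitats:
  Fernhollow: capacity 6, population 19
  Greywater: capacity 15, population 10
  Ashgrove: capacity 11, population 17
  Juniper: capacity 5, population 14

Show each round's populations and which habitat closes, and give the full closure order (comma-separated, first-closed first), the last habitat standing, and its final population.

Round 1: Ashgrove=17 Fernhollow=19 Greywater=10 Juniper=14 → close Fernhollow (overflow 13)
  19÷3 = 6 each, +1 to first 1
Round 2: Ashgrove=24 Greywater=16 Juniper=20 → close Juniper (overflow 15)
  20÷2 = 10 each, +1 to first 0
Round 3: Ashgrove=34 Greywater=26 → close Ashgrove (overflow 23)
  34÷1 = 34 each, +1 to first 0

Closure order: Fernhollow, Juniper, Ashgrove
Last habitat: Greywater with 60 animals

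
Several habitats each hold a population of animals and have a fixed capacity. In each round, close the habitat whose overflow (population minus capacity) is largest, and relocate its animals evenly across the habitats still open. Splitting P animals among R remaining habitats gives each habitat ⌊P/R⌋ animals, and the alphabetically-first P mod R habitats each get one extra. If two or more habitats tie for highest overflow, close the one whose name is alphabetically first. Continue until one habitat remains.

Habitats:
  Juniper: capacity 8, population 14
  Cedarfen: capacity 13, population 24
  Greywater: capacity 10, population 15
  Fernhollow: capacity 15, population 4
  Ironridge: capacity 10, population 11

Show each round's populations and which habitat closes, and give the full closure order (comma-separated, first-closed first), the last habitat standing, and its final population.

Round 1: Cedarfen=24 Fernhollow=4 Greywater=15 Ironridge=11 Juniper=14 → close Cedarfen (overflow 11)
  24÷4 = 6 each, +1 to first 0
Round 2: Fernhollow=10 Greywater=21 Ironridge=17 Juniper=20 → close Juniper (overflow 12)
  20÷3 = 6 each, +1 to first 2
Round 3: Fernhollow=17 Greywater=28 Ironridge=23 → close Greywater (overflow 18)
  28÷2 = 14 each, +1 to first 0
Round 4: Fernhollow=31 Ironridge=37 → close Ironridge (overflow 27)
  37÷1 = 37 each, +1 to first 0

Closure order: Cedarfen, Juniper, Greywater, Ironridge
Last habitat: Fernhollow with 68 animals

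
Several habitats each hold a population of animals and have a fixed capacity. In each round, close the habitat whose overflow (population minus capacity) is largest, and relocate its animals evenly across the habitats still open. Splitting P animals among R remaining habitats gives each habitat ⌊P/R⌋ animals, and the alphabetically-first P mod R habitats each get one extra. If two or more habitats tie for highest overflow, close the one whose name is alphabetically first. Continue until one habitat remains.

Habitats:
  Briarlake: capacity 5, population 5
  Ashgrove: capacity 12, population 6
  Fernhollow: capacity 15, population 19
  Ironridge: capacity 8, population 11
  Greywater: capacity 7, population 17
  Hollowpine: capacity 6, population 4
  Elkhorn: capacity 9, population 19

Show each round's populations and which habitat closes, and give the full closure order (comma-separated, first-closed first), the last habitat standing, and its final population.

Closure order: Elkhorn, Greywater, Fernhollow, Ironridge, Briarlake, Hollowpine
Last habitat: Ashgrove with 81 animals

Round 1: Ashgrove=6 Briarlake=5 Elkhorn=19 Fernhollow=19 Greywater=17 Hollowpine=4 Ironridge=11 → close Elkhorn (overflow 10)
  19÷6 = 3 each, +1 to first 1
Round 2: Ashgrove=10 Briarlake=8 Fernhollow=22 Greywater=20 Hollowpine=7 Ironridge=14 → close Greywater (overflow 13)
  20÷5 = 4 each, +1 to first 0
Round 3: Ashgrove=14 Briarlake=12 Fernhollow=26 Hollowpine=11 Ironridge=18 → close Fernhollow (overflow 11)
  26÷4 = 6 each, +1 to first 2
Round 4: Ashgrove=21 Briarlake=19 Hollowpine=17 Ironridge=24 → close Ironridge (overflow 16)
  24÷3 = 8 each, +1 to first 0
Round 5: Ashgrove=29 Briarlake=27 Hollowpine=25 → close Briarlake (overflow 22)
  27÷2 = 13 each, +1 to first 1
Round 6: Ashgrove=43 Hollowpine=38 → close Hollowpine (overflow 32)
  38÷1 = 38 each, +1 to first 0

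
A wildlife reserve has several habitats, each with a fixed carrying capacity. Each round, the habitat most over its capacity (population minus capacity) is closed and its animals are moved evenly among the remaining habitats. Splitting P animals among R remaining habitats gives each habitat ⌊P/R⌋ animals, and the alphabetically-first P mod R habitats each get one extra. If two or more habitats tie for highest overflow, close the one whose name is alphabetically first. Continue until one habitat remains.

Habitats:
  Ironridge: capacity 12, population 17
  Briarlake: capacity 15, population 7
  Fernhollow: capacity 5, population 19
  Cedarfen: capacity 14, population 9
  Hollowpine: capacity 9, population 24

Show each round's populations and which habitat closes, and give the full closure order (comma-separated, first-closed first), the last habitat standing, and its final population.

Round 1: Briarlake=7 Cedarfen=9 Fernhollow=19 Hollowpine=24 Ironridge=17 → close Hollowpine (overflow 15)
  24÷4 = 6 each, +1 to first 0
Round 2: Briarlake=13 Cedarfen=15 Fernhollow=25 Ironridge=23 → close Fernhollow (overflow 20)
  25÷3 = 8 each, +1 to first 1
Round 3: Briarlake=22 Cedarfen=23 Ironridge=31 → close Ironridge (overflow 19)
  31÷2 = 15 each, +1 to first 1
Round 4: Briarlake=38 Cedarfen=38 → close Cedarfen (overflow 24)
  38÷1 = 38 each, +1 to first 0

Closure order: Hollowpine, Fernhollow, Ironridge, Cedarfen
Last habitat: Briarlake with 76 animals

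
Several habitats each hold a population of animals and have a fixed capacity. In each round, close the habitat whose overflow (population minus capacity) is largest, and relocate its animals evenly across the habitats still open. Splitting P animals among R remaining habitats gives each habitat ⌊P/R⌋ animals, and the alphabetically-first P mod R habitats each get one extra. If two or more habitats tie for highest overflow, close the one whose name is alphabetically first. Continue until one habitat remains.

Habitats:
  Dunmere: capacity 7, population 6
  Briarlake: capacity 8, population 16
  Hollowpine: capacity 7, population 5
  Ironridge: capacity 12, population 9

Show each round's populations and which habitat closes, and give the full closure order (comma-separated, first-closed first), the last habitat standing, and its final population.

Round 1: Briarlake=16 Dunmere=6 Hollowpine=5 Ironridge=9 → close Briarlake (overflow 8)
  16÷3 = 5 each, +1 to first 1
Round 2: Dunmere=12 Hollowpine=10 Ironridge=14 → close Dunmere (overflow 5)
  12÷2 = 6 each, +1 to first 0
Round 3: Hollowpine=16 Ironridge=20 → close Hollowpine (overflow 9)
  16÷1 = 16 each, +1 to first 0

Closure order: Briarlake, Dunmere, Hollowpine
Last habitat: Ironridge with 36 animals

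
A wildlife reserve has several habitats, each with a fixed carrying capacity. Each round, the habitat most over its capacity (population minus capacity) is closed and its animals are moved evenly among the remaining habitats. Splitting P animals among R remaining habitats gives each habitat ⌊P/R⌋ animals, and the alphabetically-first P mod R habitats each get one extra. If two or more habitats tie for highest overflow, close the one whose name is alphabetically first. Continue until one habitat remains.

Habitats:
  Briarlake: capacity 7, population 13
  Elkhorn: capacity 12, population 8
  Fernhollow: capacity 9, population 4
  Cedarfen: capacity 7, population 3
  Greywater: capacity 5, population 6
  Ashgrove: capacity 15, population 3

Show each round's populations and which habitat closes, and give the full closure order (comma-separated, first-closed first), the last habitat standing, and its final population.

Closure order: Briarlake, Greywater, Cedarfen, Elkhorn, Fernhollow
Last habitat: Ashgrove with 37 animals

Round 1: Ashgrove=3 Briarlake=13 Cedarfen=3 Elkhorn=8 Fernhollow=4 Greywater=6 → close Briarlake (overflow 6)
  13÷5 = 2 each, +1 to first 3
Round 2: Ashgrove=6 Cedarfen=6 Elkhorn=11 Fernhollow=6 Greywater=8 → close Greywater (overflow 3)
  8÷4 = 2 each, +1 to first 0
Round 3: Ashgrove=8 Cedarfen=8 Elkhorn=13 Fernhollow=8 → close Cedarfen (overflow 1)
  8÷3 = 2 each, +1 to first 2
Round 4: Ashgrove=11 Elkhorn=16 Fernhollow=10 → close Elkhorn (overflow 4)
  16÷2 = 8 each, +1 to first 0
Round 5: Ashgrove=19 Fernhollow=18 → close Fernhollow (overflow 9)
  18÷1 = 18 each, +1 to first 0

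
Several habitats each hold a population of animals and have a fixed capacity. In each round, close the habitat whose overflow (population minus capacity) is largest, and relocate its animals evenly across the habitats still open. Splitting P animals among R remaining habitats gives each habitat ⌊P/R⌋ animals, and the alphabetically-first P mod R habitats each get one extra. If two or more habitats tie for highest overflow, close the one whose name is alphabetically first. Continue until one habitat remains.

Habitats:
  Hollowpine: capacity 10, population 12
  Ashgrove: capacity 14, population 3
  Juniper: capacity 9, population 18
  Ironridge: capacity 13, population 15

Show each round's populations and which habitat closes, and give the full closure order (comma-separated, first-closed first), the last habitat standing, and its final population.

Round 1: Ashgrove=3 Hollowpine=12 Ironridge=15 Juniper=18 → close Juniper (overflow 9)
  18÷3 = 6 each, +1 to first 0
Round 2: Ashgrove=9 Hollowpine=18 Ironridge=21 → close Hollowpine (overflow 8)
  18÷2 = 9 each, +1 to first 0
Round 3: Ashgrove=18 Ironridge=30 → close Ironridge (overflow 17)
  30÷1 = 30 each, +1 to first 0

Closure order: Juniper, Hollowpine, Ironridge
Last habitat: Ashgrove with 48 animals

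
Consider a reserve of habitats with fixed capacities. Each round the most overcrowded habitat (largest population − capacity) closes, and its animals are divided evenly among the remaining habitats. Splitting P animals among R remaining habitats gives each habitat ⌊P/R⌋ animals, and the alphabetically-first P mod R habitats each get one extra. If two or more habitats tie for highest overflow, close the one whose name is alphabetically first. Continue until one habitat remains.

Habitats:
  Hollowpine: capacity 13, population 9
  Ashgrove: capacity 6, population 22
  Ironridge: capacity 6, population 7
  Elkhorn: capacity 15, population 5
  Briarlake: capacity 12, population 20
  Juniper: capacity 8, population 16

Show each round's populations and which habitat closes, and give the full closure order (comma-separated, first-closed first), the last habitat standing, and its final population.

Round 1: Ashgrove=22 Briarlake=20 Elkhorn=5 Hollowpine=9 Ironridge=7 Juniper=16 → close Ashgrove (overflow 16)
  22÷5 = 4 each, +1 to first 2
Round 2: Briarlake=25 Elkhorn=10 Hollowpine=13 Ironridge=11 Juniper=20 → close Briarlake (overflow 13)
  25÷4 = 6 each, +1 to first 1
Round 3: Elkhorn=17 Hollowpine=19 Ironridge=17 Juniper=26 → close Juniper (overflow 18)
  26÷3 = 8 each, +1 to first 2
Round 4: Elkhorn=26 Hollowpine=28 Ironridge=25 → close Ironridge (overflow 19)
  25÷2 = 12 each, +1 to first 1
Round 5: Elkhorn=39 Hollowpine=40 → close Hollowpine (overflow 27)
  40÷1 = 40 each, +1 to first 0

Closure order: Ashgrove, Briarlake, Juniper, Ironridge, Hollowpine
Last habitat: Elkhorn with 79 animals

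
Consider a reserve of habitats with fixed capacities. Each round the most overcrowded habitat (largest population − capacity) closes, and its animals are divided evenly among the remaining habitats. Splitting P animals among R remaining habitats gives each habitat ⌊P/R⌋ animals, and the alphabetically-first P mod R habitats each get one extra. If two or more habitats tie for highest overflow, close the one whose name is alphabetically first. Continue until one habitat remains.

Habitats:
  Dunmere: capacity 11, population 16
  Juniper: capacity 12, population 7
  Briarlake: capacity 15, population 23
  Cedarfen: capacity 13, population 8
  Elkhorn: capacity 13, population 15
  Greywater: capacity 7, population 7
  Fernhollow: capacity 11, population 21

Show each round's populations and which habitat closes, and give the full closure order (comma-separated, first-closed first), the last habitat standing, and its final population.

Closure order: Fernhollow, Briarlake, Dunmere, Elkhorn, Greywater, Cedarfen
Last habitat: Juniper with 97 animals

Round 1: Briarlake=23 Cedarfen=8 Dunmere=16 Elkhorn=15 Fernhollow=21 Greywater=7 Juniper=7 → close Fernhollow (overflow 10)
  21÷6 = 3 each, +1 to first 3
Round 2: Briarlake=27 Cedarfen=12 Dunmere=20 Elkhorn=18 Greywater=10 Juniper=10 → close Briarlake (overflow 12)
  27÷5 = 5 each, +1 to first 2
Round 3: Cedarfen=18 Dunmere=26 Elkhorn=23 Greywater=15 Juniper=15 → close Dunmere (overflow 15)
  26÷4 = 6 each, +1 to first 2
Round 4: Cedarfen=25 Elkhorn=30 Greywater=21 Juniper=21 → close Elkhorn (overflow 17)
  30÷3 = 10 each, +1 to first 0
Round 5: Cedarfen=35 Greywater=31 Juniper=31 → close Greywater (overflow 24)
  31÷2 = 15 each, +1 to first 1
Round 6: Cedarfen=51 Juniper=46 → close Cedarfen (overflow 38)
  51÷1 = 51 each, +1 to first 0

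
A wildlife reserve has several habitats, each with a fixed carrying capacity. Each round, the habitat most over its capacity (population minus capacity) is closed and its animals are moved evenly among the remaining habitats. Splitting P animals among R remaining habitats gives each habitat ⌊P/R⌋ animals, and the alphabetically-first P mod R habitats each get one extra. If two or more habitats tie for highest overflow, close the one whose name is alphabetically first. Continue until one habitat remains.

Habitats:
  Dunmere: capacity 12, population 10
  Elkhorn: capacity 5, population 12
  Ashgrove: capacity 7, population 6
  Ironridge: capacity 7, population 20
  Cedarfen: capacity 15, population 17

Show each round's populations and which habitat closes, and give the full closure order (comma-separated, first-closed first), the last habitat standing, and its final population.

Round 1: Ashgrove=6 Cedarfen=17 Dunmere=10 Elkhorn=12 Ironridge=20 → close Ironridge (overflow 13)
  20÷4 = 5 each, +1 to first 0
Round 2: Ashgrove=11 Cedarfen=22 Dunmere=15 Elkhorn=17 → close Elkhorn (overflow 12)
  17÷3 = 5 each, +1 to first 2
Round 3: Ashgrove=17 Cedarfen=28 Dunmere=20 → close Cedarfen (overflow 13)
  28÷2 = 14 each, +1 to first 0
Round 4: Ashgrove=31 Dunmere=34 → close Ashgrove (overflow 24)
  31÷1 = 31 each, +1 to first 0

Closure order: Ironridge, Elkhorn, Cedarfen, Ashgrove
Last habitat: Dunmere with 65 animals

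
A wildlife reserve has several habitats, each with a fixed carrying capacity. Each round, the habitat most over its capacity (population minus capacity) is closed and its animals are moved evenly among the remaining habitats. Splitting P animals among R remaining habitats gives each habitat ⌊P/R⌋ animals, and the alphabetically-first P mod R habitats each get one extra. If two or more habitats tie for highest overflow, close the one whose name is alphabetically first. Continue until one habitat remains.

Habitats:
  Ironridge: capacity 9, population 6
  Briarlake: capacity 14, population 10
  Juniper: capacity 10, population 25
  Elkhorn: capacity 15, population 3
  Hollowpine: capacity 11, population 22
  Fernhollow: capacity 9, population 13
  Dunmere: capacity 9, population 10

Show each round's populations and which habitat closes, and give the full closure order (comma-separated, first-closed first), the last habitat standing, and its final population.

Closure order: Juniper, Hollowpine, Fernhollow, Dunmere, Briarlake, Ironridge
Last habitat: Elkhorn with 89 animals

Round 1: Briarlake=10 Dunmere=10 Elkhorn=3 Fernhollow=13 Hollowpine=22 Ironridge=6 Juniper=25 → close Juniper (overflow 15)
  25÷6 = 4 each, +1 to first 1
Round 2: Briarlake=15 Dunmere=14 Elkhorn=7 Fernhollow=17 Hollowpine=26 Ironridge=10 → close Hollowpine (overflow 15)
  26÷5 = 5 each, +1 to first 1
Round 3: Briarlake=21 Dunmere=19 Elkhorn=12 Fernhollow=22 Ironridge=15 → close Fernhollow (overflow 13)
  22÷4 = 5 each, +1 to first 2
Round 4: Briarlake=27 Dunmere=25 Elkhorn=17 Ironridge=20 → close Dunmere (overflow 16)
  25÷3 = 8 each, +1 to first 1
Round 5: Briarlake=36 Elkhorn=25 Ironridge=28 → close Briarlake (overflow 22)
  36÷2 = 18 each, +1 to first 0
Round 6: Elkhorn=43 Ironridge=46 → close Ironridge (overflow 37)
  46÷1 = 46 each, +1 to first 0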